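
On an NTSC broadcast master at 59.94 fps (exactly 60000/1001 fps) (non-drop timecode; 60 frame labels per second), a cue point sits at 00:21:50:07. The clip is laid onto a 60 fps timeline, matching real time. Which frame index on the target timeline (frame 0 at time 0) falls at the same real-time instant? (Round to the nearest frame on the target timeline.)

frame 78686

Source frame index: (0×3600 + 21×60 + 50) × 60 + 7 = 78607.
Real time: 78607 / (60000/1001) = 78685607/60000 s.
Target frame: (78685607/60000) × (60) = 78685607/1000 ≈ 78685.607 → 78686.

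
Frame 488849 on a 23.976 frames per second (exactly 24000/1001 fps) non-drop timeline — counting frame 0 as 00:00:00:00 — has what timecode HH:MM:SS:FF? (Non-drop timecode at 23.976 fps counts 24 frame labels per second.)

488849 ÷ 24 = 20368 full seconds, remainder 17 frames.
20368 s = 5 h 39 min 28 s.
Timecode: 05:39:28:17.

05:39:28:17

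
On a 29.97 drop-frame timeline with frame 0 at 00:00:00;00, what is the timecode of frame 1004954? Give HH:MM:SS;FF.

Ten DF minutes hold 17982 frames, so frame 1004954 lies in block 55 (frames 989010–1006991) with 15944 frames into that block.
The block's first minute is 1800 frames and the rest 1798 each; 15944 frames reaches minute 8, so 55 × 18 + 8 × 2 = 1006 labels have been skipped so far.
Adding those back, label number 1004954 + 1006 = 1005960 at 30 labels/s is 33532 s + 0 f = 9 h 18 min 52 s frame 0, i.e. 09:18:52;00.

09:18:52;00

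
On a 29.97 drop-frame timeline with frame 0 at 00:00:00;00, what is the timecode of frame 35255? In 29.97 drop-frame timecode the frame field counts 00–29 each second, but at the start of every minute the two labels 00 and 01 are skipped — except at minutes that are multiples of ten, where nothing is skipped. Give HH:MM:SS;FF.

Each 10-minute DF block holds 10 × 60 × 30 − 9 × 2 = 17982 frames. 35255 ÷ 17982 → 1 full block, remainder 17273.
Within the partial block the first minute is 1800 frames and each further minute 1798, so 9 further minute boundaries passed. Total skipped labels = 18 × 1 + 2 × 9 = 36.
Non-drop label index = 35255 + 36 = 35291; at 30 labels/s that is 00:19:36:11, i.e. DF 00:19:36;11.

00:19:36;11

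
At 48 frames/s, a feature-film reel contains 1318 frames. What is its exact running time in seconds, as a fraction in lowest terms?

659/24 seconds

Running time = 1318 ÷ (48) = 1318 × 1/48 = 659/24 s.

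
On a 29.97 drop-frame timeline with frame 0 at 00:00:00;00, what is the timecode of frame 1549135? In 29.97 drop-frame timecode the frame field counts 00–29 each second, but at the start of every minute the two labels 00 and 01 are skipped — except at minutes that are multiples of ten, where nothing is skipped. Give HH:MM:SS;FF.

14:21:29;15

Each 10-minute DF block holds 10 × 60 × 30 − 9 × 2 = 17982 frames. 1549135 ÷ 17982 → 86 full blocks, remainder 2683.
Within the partial block the first minute is 1800 frames and each further minute 1798, so 1 further minute boundary passed. Total skipped labels = 18 × 86 + 2 × 1 = 1550.
Non-drop label index = 1549135 + 1550 = 1550685; at 30 labels/s that is 14:21:29:15, i.e. DF 14:21:29;15.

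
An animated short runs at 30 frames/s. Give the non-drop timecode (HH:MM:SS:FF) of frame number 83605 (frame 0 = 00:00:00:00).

00:46:26:25

83605 ÷ 30 = 2786 full seconds, remainder 25 frames.
2786 s = 0 h 46 min 26 s.
Timecode: 00:46:26:25.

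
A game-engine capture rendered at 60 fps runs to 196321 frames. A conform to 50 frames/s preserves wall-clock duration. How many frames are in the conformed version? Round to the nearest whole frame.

163601 frames

Frames at target rate = 196321 × (50) / (60) = 981605/6 ≈ 163600.833.
Nearest whole frame: 163601.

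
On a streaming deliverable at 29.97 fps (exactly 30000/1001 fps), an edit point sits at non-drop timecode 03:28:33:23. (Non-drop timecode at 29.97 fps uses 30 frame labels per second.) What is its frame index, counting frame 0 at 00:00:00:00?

Total seconds to the label: (3 × 3600 + 28 × 60 + 33) = 12513.
Frame index = 12513 × 30 + 23 = 375413.

375413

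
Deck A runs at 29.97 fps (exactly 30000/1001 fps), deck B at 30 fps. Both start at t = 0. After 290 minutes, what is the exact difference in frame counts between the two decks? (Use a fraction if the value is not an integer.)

290 min = 17400 s.
A emits 30000/1001 × 17400 = 522000000/1001 frames; B emits 30 × 17400 = 522000.
Difference = 522000/1001 frames (≈ 521.4785); B is ahead of A.

522000/1001 frames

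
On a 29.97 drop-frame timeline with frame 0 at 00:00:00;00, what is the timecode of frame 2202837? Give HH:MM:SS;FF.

Ten DF minutes hold 17982 frames, so frame 2202837 lies in block 122 (frames 2193804–2211785) with 9033 frames into that block.
The block's first minute is 1800 frames and the rest 1798 each; 9033 frames reaches minute 5, so 122 × 18 + 5 × 2 = 2206 labels have been skipped so far.
Adding those back, label number 2202837 + 2206 = 2205043 at 30 labels/s is 73501 s + 13 f = 20 h 25 min 1 s frame 13, i.e. 20:25:01;13.

20:25:01;13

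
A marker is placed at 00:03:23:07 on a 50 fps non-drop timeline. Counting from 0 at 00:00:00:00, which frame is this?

Total seconds to the label: (0 × 3600 + 3 × 60 + 23) = 203.
Frame index = 203 × 50 + 7 = 10157.

10157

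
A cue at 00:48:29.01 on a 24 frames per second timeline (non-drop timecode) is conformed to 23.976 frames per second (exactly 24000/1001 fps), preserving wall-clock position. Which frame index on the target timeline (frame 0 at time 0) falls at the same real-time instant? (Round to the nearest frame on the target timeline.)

Source frame index: (0×3600 + 48×60 + 29) × 24 + 1 = 69817.
Real time: 69817 / (24) = 69817/24 s.
Target frame: (69817/24) × (24000/1001) = 6347000/91 ≈ 69747.253 → 69747.

frame 69747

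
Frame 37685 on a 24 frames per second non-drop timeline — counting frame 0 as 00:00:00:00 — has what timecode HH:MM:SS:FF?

37685 ÷ 24 = 1570 full seconds, remainder 5 frames.
1570 s = 0 h 26 min 10 s.
Timecode: 00:26:10:05.

00:26:10:05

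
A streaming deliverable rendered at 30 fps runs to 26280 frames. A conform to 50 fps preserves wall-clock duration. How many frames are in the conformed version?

Target frames = source frames × (target rate / source rate) = 26280 × (50)/(30) = 26280 × 5/3 = 43800.

43800 frames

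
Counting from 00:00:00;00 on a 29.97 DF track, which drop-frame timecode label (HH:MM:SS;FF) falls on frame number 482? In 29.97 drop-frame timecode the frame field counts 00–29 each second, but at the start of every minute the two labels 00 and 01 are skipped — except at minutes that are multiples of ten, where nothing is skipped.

00:00:16;02

Ten DF minutes hold 17982 frames, so frame 482 lies in block 0 (frames 0–17981) with 482 frames into that block.
The block's first minute is 1800 frames and the rest 1798 each; 482 frames reaches minute 0, so 0 × 18 + 0 × 2 = 0 labels have been skipped so far.
Adding those back, label number 482 + 0 = 482 at 30 labels/s is 16 s + 2 f = 0 h 0 min 16 s frame 2, i.e. 00:00:16;02.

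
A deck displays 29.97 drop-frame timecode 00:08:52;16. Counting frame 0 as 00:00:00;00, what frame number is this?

15960

As if non-drop at 30 labels/s: (0 × 3600 + 8 × 60 + 52) × 30 + 16 = 15976.
Minute boundaries passed: 8; those not divisible by 10: 8 − 0 = 8; dropped labels = 2 × 8 = 16.
Actual frame index = 15976 − 16 = 15960.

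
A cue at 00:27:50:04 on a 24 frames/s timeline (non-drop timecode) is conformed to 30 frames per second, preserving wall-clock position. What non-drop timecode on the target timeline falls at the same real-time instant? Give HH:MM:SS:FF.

00:27:50:05

Source frame index: (0×3600 + 27×60 + 50) × 24 + 4 = 40084.
Real time: 40084 / (24) = 10021/6 s.
Target frame: (10021/6) × (30) = 50105.
At 30 labels/s: frame 50105 → 00:27:50:05.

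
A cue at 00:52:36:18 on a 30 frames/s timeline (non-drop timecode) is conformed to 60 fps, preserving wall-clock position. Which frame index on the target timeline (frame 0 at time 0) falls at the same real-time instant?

Source frame index: (0×3600 + 52×60 + 36) × 30 + 18 = 94698.
Real time: 94698 / (30) = 15783/5 s.
Target frame: (15783/5) × (60) = 189396.

frame 189396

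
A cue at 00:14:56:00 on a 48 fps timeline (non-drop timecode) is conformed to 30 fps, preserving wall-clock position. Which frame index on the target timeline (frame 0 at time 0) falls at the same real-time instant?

frame 26880

Source frame index: (0×3600 + 14×60 + 56) × 48 + 0 = 43008.
Real time: 43008 / (48) = 896 s.
Target frame: (896) × (30) = 26880.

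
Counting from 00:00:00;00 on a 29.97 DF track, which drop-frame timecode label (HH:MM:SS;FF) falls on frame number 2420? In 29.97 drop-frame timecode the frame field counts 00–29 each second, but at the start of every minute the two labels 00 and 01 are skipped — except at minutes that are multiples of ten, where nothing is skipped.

00:01:20;22

Ten DF minutes hold 17982 frames, so frame 2420 lies in block 0 (frames 0–17981) with 2420 frames into that block.
The block's first minute is 1800 frames and the rest 1798 each; 2420 frames reaches minute 1, so 0 × 18 + 1 × 2 = 2 labels have been skipped so far.
Adding those back, label number 2420 + 2 = 2422 at 30 labels/s is 80 s + 22 f = 0 h 1 min 20 s frame 22, i.e. 00:01:20;22.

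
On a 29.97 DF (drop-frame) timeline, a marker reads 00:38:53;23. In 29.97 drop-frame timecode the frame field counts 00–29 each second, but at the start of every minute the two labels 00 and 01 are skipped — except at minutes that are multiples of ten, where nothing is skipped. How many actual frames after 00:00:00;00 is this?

Complete 10-minute blocks: 3, each 17982 frames → 53946.
Remaining 8 whole minutes in the current block: 1800 + 7 × 1798 = 14386 frames.
Within the current minute: 53 × 30 + 23 − 2 = 1611 (labels ;00/;01 skipped at this minute). Total = 53946 + 14386 + 1611 = 69943.

69943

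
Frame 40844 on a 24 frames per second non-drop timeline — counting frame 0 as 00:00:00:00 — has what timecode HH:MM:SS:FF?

40844 ÷ 24 = 1701 full seconds, remainder 20 frames.
1701 s = 0 h 28 min 21 s.
Timecode: 00:28:21:20.

00:28:21:20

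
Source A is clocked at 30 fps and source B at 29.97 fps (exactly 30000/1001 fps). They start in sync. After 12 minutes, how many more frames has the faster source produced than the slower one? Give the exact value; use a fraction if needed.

12 min = 720 s.
A emits 30 × 720 = 21600 frames; B emits 30000/1001 × 720 = 21600000/1001.
Difference = 21600/1001 frames (≈ 21.5784); B is behind A.

21600/1001 frames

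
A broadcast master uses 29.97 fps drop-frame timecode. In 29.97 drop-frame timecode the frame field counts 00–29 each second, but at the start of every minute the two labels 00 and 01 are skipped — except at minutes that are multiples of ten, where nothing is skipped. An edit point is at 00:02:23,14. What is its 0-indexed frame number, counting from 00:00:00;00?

4300

As if non-drop at 30 labels/s: (0 × 3600 + 2 × 60 + 23) × 30 + 14 = 4304.
Minute boundaries passed: 2; those not divisible by 10: 2 − 0 = 2; dropped labels = 2 × 2 = 4.
Actual frame index = 4304 − 4 = 4300.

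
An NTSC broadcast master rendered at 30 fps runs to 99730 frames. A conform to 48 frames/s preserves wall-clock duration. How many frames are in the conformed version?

Target frames = source frames × (target rate / source rate) = 99730 × (48)/(30) = 99730 × 8/5 = 159568.

159568 frames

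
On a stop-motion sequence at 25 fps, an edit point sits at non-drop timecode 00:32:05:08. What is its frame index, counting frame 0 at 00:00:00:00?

Total seconds to the label: (0 × 3600 + 32 × 60 + 5) = 1925.
Frame index = 1925 × 25 + 8 = 48133.

frame 48133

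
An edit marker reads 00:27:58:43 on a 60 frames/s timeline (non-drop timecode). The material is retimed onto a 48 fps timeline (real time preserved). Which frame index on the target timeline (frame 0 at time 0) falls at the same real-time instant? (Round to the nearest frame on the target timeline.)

frame 80578

Source frame index: (0×3600 + 27×60 + 58) × 60 + 43 = 100723.
Real time: 100723 / (60) = 100723/60 s.
Target frame: (100723/60) × (48) = 402892/5 ≈ 80578.400 → 80578.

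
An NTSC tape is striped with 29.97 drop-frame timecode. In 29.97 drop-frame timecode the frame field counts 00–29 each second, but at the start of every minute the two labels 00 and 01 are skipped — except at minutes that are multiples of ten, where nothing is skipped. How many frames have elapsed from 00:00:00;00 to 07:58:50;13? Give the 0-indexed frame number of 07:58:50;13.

861051

Complete 10-minute blocks: 47, each 17982 frames → 845154.
Remaining 8 whole minutes in the current block: 1800 + 7 × 1798 = 14386 frames.
Within the current minute: 50 × 30 + 13 − 2 = 1511 (labels ;00/;01 skipped at this minute). Total = 845154 + 14386 + 1511 = 861051.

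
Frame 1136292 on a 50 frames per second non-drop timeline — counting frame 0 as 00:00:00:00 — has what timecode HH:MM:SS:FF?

1136292 ÷ 50 = 22725 full seconds, remainder 42 frames.
22725 s = 6 h 18 min 45 s.
Timecode: 06:18:45:42.

06:18:45:42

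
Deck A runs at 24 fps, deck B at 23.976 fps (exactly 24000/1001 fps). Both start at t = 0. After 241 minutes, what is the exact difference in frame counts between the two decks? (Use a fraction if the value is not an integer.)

241 min = 14460 s.
A emits 24 × 14460 = 347040 frames; B emits 24000/1001 × 14460 = 347040000/1001.
Difference = 347040/1001 frames (≈ 346.6933); B is behind A.

347040/1001 frames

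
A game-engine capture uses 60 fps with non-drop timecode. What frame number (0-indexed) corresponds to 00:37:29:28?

frame 134968

Total seconds to the label: (0 × 3600 + 37 × 60 + 29) = 2249.
Frame index = 2249 × 60 + 28 = 134968.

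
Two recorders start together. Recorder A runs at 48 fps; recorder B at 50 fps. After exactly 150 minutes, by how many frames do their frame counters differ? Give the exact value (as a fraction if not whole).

150 min = 9000 s.
A emits 48 × 9000 = 432000 frames; B emits 50 × 9000 = 450000.
Difference = 18000 frames; B is ahead of A.

18000 frames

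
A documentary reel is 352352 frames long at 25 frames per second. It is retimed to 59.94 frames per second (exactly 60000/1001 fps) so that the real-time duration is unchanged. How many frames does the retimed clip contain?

844800 frames

Target frames = source frames × (target rate / source rate) = 352352 × (60000/1001)/(25) = 352352 × 2400/1001 = 844800.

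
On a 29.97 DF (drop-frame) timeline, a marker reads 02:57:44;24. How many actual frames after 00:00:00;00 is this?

319624

Complete 10-minute blocks: 17, each 17982 frames → 305694.
Remaining 7 whole minutes in the current block: 1800 + 6 × 1798 = 12588 frames.
Within the current minute: 44 × 30 + 24 − 2 = 1342 (labels ;00/;01 skipped at this minute). Total = 305694 + 12588 + 1342 = 319624.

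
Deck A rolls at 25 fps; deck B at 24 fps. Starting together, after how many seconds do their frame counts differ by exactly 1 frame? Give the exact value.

The gap grows by |24 − 25| = 1 frame per second.
Time for a 1-frame gap: 1 ÷ (1) = 1 s.

1 seconds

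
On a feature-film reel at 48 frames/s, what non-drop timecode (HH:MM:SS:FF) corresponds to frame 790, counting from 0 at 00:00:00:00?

790 ÷ 48 = 16 full seconds, remainder 22 frames.
16 s = 0 h 0 min 16 s.
Timecode: 00:00:16:22.

00:00:16:22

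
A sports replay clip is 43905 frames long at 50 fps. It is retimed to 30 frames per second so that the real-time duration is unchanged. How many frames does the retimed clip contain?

26343 frames

Target frames = source frames × (target rate / source rate) = 43905 × (30)/(50) = 43905 × 3/5 = 26343.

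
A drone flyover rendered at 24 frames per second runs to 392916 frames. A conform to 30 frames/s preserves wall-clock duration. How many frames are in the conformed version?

Target frames = source frames × (target rate / source rate) = 392916 × (30)/(24) = 392916 × 5/4 = 491145.

491145 frames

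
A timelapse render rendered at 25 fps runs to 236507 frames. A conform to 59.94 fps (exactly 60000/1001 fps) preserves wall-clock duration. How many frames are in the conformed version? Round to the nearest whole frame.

567050 frames

Frames at target rate = 236507 × (60000/1001) / (25) = 567616800/1001 ≈ 567049.750.
Nearest whole frame: 567050.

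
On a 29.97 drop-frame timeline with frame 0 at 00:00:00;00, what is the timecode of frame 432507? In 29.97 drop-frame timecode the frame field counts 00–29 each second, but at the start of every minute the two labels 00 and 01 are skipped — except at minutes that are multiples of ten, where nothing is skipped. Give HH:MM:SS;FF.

04:00:31;09

Ten DF minutes hold 17982 frames, so frame 432507 lies in block 24 (frames 431568–449549) with 939 frames into that block.
The block's first minute is 1800 frames and the rest 1798 each; 939 frames reaches minute 0, so 24 × 18 + 0 × 2 = 432 labels have been skipped so far.
Adding those back, label number 432507 + 432 = 432939 at 30 labels/s is 14431 s + 9 f = 4 h 0 min 31 s frame 9, i.e. 04:00:31;09.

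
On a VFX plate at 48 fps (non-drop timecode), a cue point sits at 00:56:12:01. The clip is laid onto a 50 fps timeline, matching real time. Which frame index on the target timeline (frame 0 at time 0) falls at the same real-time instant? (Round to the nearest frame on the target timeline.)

frame 168601

Source frame index: (0×3600 + 56×60 + 12) × 48 + 1 = 161857.
Real time: 161857 / (48) = 161857/48 s.
Target frame: (161857/48) × (50) = 4046425/24 ≈ 168601.042 → 168601.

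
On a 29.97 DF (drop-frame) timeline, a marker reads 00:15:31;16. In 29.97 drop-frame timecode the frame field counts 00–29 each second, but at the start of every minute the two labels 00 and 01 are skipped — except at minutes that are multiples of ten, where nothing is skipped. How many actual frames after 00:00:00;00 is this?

As if non-drop at 30 labels/s: (0 × 3600 + 15 × 60 + 31) × 30 + 16 = 27946.
Minute boundaries passed: 15; those not divisible by 10: 15 − 1 = 14; dropped labels = 2 × 14 = 28.
Actual frame index = 27946 − 28 = 27918.

27918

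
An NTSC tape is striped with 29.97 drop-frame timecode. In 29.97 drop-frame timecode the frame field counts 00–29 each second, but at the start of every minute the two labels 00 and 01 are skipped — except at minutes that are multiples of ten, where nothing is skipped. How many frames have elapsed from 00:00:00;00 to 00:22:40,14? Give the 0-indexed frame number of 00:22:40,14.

40774

As if non-drop at 30 labels/s: (0 × 3600 + 22 × 60 + 40) × 30 + 14 = 40814.
Minute boundaries passed: 22; those not divisible by 10: 22 − 2 = 20; dropped labels = 2 × 20 = 40.
Actual frame index = 40814 − 40 = 40774.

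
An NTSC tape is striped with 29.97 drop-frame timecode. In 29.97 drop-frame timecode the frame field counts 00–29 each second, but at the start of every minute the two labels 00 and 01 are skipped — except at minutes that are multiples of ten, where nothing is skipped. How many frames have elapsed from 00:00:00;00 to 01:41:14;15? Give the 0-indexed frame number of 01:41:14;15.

182053

Complete 10-minute blocks: 10, each 17982 frames → 179820.
Remaining 1 whole minute in the current block: 1800 + 0 × 1798 = 1800 frames.
Within the current minute: 14 × 30 + 15 − 2 = 433 (labels ;00/;01 skipped at this minute). Total = 179820 + 1800 + 433 = 182053.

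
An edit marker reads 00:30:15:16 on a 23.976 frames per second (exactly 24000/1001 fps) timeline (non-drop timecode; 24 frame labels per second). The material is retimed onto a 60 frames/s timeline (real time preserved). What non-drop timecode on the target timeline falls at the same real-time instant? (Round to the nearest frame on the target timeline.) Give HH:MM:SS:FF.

00:30:17:29

Source frame index: (0×3600 + 30×60 + 15) × 24 + 16 = 43576.
Real time: 43576 / (24000/1001) = 5452447/3000 s.
Target frame: (5452447/3000) × (60) = 5452447/50 ≈ 109048.940 → 109049.
At 60 labels/s: frame 109049 → 00:30:17:29.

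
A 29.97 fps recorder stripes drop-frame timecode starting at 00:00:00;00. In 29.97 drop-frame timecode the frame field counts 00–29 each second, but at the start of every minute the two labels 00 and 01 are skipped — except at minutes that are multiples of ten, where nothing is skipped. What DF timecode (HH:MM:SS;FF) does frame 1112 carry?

00:00:37;02

Ten DF minutes hold 17982 frames, so frame 1112 lies in block 0 (frames 0–17981) with 1112 frames into that block.
The block's first minute is 1800 frames and the rest 1798 each; 1112 frames reaches minute 0, so 0 × 18 + 0 × 2 = 0 labels have been skipped so far.
Adding those back, label number 1112 + 0 = 1112 at 30 labels/s is 37 s + 2 f = 0 h 0 min 37 s frame 2, i.e. 00:00:37;02.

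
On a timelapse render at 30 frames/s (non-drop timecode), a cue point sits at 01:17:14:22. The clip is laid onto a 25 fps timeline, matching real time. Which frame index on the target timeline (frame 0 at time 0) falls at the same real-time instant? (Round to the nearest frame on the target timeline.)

frame 115868

Source frame index: (1×3600 + 17×60 + 14) × 30 + 22 = 139042.
Real time: 139042 / (30) = 69521/15 s.
Target frame: (69521/15) × (25) = 347605/3 ≈ 115868.333 → 115868.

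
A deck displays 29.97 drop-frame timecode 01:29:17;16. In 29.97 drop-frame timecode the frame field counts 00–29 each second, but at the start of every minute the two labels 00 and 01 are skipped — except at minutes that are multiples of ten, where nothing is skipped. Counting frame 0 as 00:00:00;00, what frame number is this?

160564

Complete 10-minute blocks: 8, each 17982 frames → 143856.
Remaining 9 whole minutes in the current block: 1800 + 8 × 1798 = 16184 frames.
Within the current minute: 17 × 30 + 16 − 2 = 524 (labels ;00/;01 skipped at this minute). Total = 143856 + 16184 + 524 = 160564.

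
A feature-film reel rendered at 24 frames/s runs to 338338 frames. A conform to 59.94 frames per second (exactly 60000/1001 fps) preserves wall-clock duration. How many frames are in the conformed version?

845000 frames

Target frames = source frames × (target rate / source rate) = 338338 × (60000/1001)/(24) = 338338 × 2500/1001 = 845000.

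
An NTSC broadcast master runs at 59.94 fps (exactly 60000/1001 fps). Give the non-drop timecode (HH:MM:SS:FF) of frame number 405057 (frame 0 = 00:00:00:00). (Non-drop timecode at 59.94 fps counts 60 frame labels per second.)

405057 ÷ 60 = 6750 full seconds, remainder 57 frames.
6750 s = 1 h 52 min 30 s.
Timecode: 01:52:30:57.

01:52:30:57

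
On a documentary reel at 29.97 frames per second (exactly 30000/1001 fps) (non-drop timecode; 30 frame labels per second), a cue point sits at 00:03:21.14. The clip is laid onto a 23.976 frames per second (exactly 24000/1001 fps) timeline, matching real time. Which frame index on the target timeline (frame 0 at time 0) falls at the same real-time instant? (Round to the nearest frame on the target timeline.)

Source frame index: (0×3600 + 3×60 + 21) × 30 + 14 = 6044.
Real time: 6044 / (30000/1001) = 1512511/7500 s.
Target frame: (1512511/7500) × (24000/1001) = 24176/5 ≈ 4835.200 → 4835.

frame 4835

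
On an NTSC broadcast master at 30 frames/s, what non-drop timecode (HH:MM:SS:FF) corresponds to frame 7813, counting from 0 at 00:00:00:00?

7813 ÷ 30 = 260 full seconds, remainder 13 frames.
260 s = 0 h 4 min 20 s.
Timecode: 00:04:20:13.

00:04:20:13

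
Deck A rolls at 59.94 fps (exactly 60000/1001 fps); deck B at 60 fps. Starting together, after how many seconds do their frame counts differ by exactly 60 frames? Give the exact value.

1001 seconds

The gap grows by |60 − 60000/1001| = 60/1001 frames per second.
Time for a 60-frame gap: 60 ÷ (60/1001) = 1001 s.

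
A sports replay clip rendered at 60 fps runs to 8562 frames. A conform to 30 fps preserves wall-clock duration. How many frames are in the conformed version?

4281 frames

Target frames = source frames × (target rate / source rate) = 8562 × (30)/(60) = 8562 × 1/2 = 4281.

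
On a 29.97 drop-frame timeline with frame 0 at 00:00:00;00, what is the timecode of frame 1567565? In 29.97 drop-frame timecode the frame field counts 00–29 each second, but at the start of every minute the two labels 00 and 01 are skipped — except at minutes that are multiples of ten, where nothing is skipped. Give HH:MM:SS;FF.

14:31:44;13

Ten DF minutes hold 17982 frames, so frame 1567565 lies in block 87 (frames 1564434–1582415) with 3131 frames into that block.
The block's first minute is 1800 frames and the rest 1798 each; 3131 frames reaches minute 1, so 87 × 18 + 1 × 2 = 1568 labels have been skipped so far.
Adding those back, label number 1567565 + 1568 = 1569133 at 30 labels/s is 52304 s + 13 f = 14 h 31 min 44 s frame 13, i.e. 14:31:44;13.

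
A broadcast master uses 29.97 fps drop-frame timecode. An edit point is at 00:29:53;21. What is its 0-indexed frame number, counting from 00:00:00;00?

Complete 10-minute blocks: 2, each 17982 frames → 35964.
Remaining 9 whole minutes in the current block: 1800 + 8 × 1798 = 16184 frames.
Within the current minute: 53 × 30 + 21 − 2 = 1609 (labels ;00/;01 skipped at this minute). Total = 35964 + 16184 + 1609 = 53757.

53757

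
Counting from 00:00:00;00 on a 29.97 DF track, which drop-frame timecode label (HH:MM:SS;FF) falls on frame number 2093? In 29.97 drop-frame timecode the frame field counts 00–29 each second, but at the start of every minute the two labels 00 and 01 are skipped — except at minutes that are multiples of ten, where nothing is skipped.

Each 10-minute DF block holds 10 × 60 × 30 − 9 × 2 = 17982 frames. 2093 ÷ 17982 → 0 full blocks, remainder 2093.
Within the partial block the first minute is 1800 frames and each further minute 1798, so 1 further minute boundary passed. Total skipped labels = 18 × 0 + 2 × 1 = 2.
Non-drop label index = 2093 + 2 = 2095; at 30 labels/s that is 00:01:09:25, i.e. DF 00:01:09;25.

00:01:09;25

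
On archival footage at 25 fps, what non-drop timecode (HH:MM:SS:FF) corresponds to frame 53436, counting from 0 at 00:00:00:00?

53436 ÷ 25 = 2137 full seconds, remainder 11 frames.
2137 s = 0 h 35 min 37 s.
Timecode: 00:35:37:11.

00:35:37:11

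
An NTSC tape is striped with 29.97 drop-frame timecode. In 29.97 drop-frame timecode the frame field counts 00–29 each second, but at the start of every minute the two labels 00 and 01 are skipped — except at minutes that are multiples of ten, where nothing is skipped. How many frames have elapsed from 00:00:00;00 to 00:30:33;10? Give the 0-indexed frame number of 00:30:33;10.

Complete 10-minute blocks: 3, each 17982 frames → 53946.
Remaining 0 whole minutes in the current block: 0 frames.
Within the current minute: 33 × 30 + 10 = 1000. Total = 53946 + 0 + 1000 = 54946.

54946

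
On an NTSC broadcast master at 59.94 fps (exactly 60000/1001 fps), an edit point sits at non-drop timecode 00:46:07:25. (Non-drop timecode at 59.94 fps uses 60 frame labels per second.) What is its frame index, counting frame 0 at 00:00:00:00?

166045

Total seconds to the label: (0 × 3600 + 46 × 60 + 7) = 2767.
Frame index = 2767 × 60 + 25 = 166045.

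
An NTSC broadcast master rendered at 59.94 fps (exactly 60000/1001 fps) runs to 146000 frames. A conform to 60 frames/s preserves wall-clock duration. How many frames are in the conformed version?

146146 frames

Target frames = source frames × (target rate / source rate) = 146000 × (60)/(60000/1001) = 146000 × 1001/1000 = 146146.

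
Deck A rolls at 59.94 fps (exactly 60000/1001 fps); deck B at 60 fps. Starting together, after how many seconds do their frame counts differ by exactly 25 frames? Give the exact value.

5005/12 seconds

The gap grows by |60 − 60000/1001| = 60/1001 frames per second.
Time for a 25-frame gap: 25 ÷ (60/1001) = 5005/12 s.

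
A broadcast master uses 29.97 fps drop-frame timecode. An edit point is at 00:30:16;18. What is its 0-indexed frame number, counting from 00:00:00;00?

54444

Complete 10-minute blocks: 3, each 17982 frames → 53946.
Remaining 0 whole minutes in the current block: 0 frames.
Within the current minute: 16 × 30 + 18 = 498. Total = 53946 + 0 + 498 = 54444.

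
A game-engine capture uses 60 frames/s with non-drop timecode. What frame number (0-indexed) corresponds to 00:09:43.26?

35006

Total seconds to the label: (0 × 3600 + 9 × 60 + 43) = 583.
Frame index = 583 × 60 + 26 = 35006.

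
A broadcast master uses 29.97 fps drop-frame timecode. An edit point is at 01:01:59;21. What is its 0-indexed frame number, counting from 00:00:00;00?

111481

As if non-drop at 30 labels/s: (1 × 3600 + 1 × 60 + 59) × 30 + 21 = 111591.
Minute boundaries passed: 61; those not divisible by 10: 61 − 6 = 55; dropped labels = 2 × 55 = 110.
Actual frame index = 111591 − 110 = 111481.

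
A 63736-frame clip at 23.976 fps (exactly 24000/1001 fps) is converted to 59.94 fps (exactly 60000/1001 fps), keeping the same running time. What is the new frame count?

Target frames = source frames × (target rate / source rate) = 63736 × (60000/1001)/(24000/1001) = 63736 × 5/2 = 159340.

159340 frames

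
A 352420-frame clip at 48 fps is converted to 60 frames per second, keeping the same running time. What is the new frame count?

Target frames = source frames × (target rate / source rate) = 352420 × (60)/(48) = 352420 × 5/4 = 440525.

440525 frames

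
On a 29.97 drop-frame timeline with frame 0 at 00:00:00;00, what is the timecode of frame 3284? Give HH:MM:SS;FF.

Each 10-minute DF block holds 10 × 60 × 30 − 9 × 2 = 17982 frames. 3284 ÷ 17982 → 0 full blocks, remainder 3284.
Within the partial block the first minute is 1800 frames and each further minute 1798, so 1 further minute boundary passed. Total skipped labels = 18 × 0 + 2 × 1 = 2.
Non-drop label index = 3284 + 2 = 3286; at 30 labels/s that is 00:01:49:16, i.e. DF 00:01:49;16.

00:01:49;16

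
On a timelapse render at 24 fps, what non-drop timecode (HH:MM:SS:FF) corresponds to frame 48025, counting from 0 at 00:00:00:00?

00:33:21:01

48025 ÷ 24 = 2001 full seconds, remainder 1 frame.
2001 s = 0 h 33 min 21 s.
Timecode: 00:33:21:01.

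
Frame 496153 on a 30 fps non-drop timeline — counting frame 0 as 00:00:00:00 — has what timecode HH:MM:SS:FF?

04:35:38:13

496153 ÷ 30 = 16538 full seconds, remainder 13 frames.
16538 s = 4 h 35 min 38 s.
Timecode: 04:35:38:13.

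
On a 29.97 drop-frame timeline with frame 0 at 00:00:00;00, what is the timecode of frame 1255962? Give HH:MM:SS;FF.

Ten DF minutes hold 17982 frames, so frame 1255962 lies in block 69 (frames 1240758–1258739) with 15204 frames into that block.
The block's first minute is 1800 frames and the rest 1798 each; 15204 frames reaches minute 8, so 69 × 18 + 8 × 2 = 1258 labels have been skipped so far.
Adding those back, label number 1255962 + 1258 = 1257220 at 30 labels/s is 41907 s + 10 f = 11 h 38 min 27 s frame 10, i.e. 11:38:27;10.

11:38:27;10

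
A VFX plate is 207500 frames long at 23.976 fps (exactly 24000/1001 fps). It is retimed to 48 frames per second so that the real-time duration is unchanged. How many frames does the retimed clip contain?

Target frames = source frames × (target rate / source rate) = 207500 × (48)/(24000/1001) = 207500 × 1001/500 = 415415.

415415 frames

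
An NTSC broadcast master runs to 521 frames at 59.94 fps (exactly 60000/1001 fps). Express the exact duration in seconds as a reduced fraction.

Running time = 521 ÷ (60000/1001) = 521 × 1001/60000 = 521521/60000 s.

521521/60000 seconds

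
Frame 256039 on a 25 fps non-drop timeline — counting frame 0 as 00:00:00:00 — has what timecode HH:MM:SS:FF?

256039 ÷ 25 = 10241 full seconds, remainder 14 frames.
10241 s = 2 h 50 min 41 s.
Timecode: 02:50:41:14.

02:50:41:14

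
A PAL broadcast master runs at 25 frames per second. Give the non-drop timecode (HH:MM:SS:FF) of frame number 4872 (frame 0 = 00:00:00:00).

4872 ÷ 25 = 194 full seconds, remainder 22 frames.
194 s = 0 h 3 min 14 s.
Timecode: 00:03:14:22.

00:03:14:22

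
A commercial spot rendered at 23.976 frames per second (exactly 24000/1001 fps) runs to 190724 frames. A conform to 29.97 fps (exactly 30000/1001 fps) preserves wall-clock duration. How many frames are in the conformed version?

Target frames = source frames × (target rate / source rate) = 190724 × (30000/1001)/(24000/1001) = 190724 × 5/4 = 238405.

238405 frames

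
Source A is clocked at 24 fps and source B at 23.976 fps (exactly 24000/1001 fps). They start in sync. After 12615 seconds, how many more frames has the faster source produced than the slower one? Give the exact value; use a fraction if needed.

302760/1001 frames

A emits 24 × 12615 = 302760 frames; B emits 24000/1001 × 12615 = 302760000/1001.
Difference = 302760/1001 frames (≈ 302.4575); B is behind A.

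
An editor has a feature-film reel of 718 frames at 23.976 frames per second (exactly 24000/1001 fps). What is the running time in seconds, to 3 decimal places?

Running time = 718 × 1001/24000 = 359359/12000 s ≈ 29.947 s.

29.947 seconds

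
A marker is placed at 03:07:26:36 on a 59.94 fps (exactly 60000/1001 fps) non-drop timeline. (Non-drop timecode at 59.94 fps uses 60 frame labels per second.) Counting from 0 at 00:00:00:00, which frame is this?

Total seconds to the label: (3 × 3600 + 7 × 60 + 26) = 11246.
Frame index = 11246 × 60 + 36 = 674796.

674796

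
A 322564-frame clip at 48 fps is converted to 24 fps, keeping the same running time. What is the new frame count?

161282 frames

Target frames = source frames × (target rate / source rate) = 322564 × (24)/(48) = 322564 × 1/2 = 161282.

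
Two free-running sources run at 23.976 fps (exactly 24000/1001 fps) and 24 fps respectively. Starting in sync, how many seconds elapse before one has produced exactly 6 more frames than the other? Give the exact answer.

250.25 seconds

The gap grows by |24 − 24000/1001| = 24/1001 frames per second.
Time for a 6-frame gap: 6 ÷ (24/1001) = 250.25 s.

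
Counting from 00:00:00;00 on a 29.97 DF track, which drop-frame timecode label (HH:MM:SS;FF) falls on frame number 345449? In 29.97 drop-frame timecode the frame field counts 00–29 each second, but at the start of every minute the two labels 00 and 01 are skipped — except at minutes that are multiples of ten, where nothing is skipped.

03:12:06;15

Each 10-minute DF block holds 10 × 60 × 30 − 9 × 2 = 17982 frames. 345449 ÷ 17982 → 19 full blocks, remainder 3791.
Within the partial block the first minute is 1800 frames and each further minute 1798, so 2 further minute boundaries passed. Total skipped labels = 18 × 19 + 2 × 2 = 346.
Non-drop label index = 345449 + 346 = 345795; at 30 labels/s that is 03:12:06:15, i.e. DF 03:12:06;15.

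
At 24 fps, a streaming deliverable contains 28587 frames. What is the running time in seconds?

Running time = 28587 / (24) = 1191.125 s.

1191.125 seconds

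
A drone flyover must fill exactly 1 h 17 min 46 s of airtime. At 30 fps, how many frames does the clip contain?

139980 frames

1 h 17 min 46 s = 4666 s.
Frames = 4666 × 30 = 139980.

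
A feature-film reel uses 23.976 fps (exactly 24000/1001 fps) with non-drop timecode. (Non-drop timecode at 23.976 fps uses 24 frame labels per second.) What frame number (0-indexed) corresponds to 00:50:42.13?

Total seconds to the label: (0 × 3600 + 50 × 60 + 42) = 3042.
Frame index = 3042 × 24 + 13 = 73021.

73021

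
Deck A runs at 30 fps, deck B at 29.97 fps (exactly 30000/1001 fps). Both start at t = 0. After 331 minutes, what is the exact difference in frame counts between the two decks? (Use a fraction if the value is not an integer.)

331 min = 19860 s.
A emits 30 × 19860 = 595800 frames; B emits 30000/1001 × 19860 = 595800000/1001.
Difference = 595800/1001 frames (≈ 595.2048); B is behind A.

595800/1001 frames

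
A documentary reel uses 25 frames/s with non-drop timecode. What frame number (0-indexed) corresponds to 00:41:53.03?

62828

Total seconds to the label: (0 × 3600 + 41 × 60 + 53) = 2513.
Frame index = 2513 × 25 + 3 = 62828.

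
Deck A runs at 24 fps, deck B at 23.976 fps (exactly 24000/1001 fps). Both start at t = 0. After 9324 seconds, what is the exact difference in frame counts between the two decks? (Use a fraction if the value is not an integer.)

A emits 24 × 9324 = 223776 frames; B emits 24000/1001 × 9324 = 31968000/143.
Difference = 31968/143 frames (≈ 223.5524); B is behind A.

31968/143 frames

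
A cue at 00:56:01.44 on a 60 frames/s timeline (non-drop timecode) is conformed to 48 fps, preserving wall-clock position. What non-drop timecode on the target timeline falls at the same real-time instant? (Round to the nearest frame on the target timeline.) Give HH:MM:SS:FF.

00:56:01:35

Source frame index: (0×3600 + 56×60 + 1) × 60 + 44 = 201704.
Real time: 201704 / (60) = 50426/15 s.
Target frame: (50426/15) × (48) = 806816/5 ≈ 161363.200 → 161363.
At 48 labels/s: frame 161363 → 00:56:01:35.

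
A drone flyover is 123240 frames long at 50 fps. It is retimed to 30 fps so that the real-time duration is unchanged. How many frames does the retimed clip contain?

Frames at target rate = 123240 × (30) / (50) = 73944.

73944 frames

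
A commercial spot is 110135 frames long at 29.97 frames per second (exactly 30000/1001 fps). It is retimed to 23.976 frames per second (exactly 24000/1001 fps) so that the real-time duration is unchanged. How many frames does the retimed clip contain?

Frames at target rate = 110135 × (24000/1001) / (30000/1001) = 88108.

88108 frames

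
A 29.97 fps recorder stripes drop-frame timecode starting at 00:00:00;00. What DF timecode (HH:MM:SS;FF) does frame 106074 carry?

00:58:59;10

Each 10-minute DF block holds 10 × 60 × 30 − 9 × 2 = 17982 frames. 106074 ÷ 17982 → 5 full blocks, remainder 16164.
Within the partial block the first minute is 1800 frames and each further minute 1798, so 8 further minute boundaries passed. Total skipped labels = 18 × 5 + 2 × 8 = 106.
Non-drop label index = 106074 + 106 = 106180; at 30 labels/s that is 00:58:59:10, i.e. DF 00:58:59;10.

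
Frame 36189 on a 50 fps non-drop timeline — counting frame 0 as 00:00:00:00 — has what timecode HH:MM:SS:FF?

00:12:03:39

36189 ÷ 50 = 723 full seconds, remainder 39 frames.
723 s = 0 h 12 min 3 s.
Timecode: 00:12:03:39.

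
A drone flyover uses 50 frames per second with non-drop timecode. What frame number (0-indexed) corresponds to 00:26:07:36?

Total seconds to the label: (0 × 3600 + 26 × 60 + 7) = 1567.
Frame index = 1567 × 50 + 36 = 78386.

78386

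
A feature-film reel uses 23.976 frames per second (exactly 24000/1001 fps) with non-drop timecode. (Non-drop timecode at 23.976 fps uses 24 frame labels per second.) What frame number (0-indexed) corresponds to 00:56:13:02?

80954

Total seconds to the label: (0 × 3600 + 56 × 60 + 13) = 3373.
Frame index = 3373 × 24 + 2 = 80954.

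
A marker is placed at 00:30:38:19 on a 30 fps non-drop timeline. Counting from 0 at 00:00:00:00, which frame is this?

Total seconds to the label: (0 × 3600 + 30 × 60 + 38) = 1838.
Frame index = 1838 × 30 + 19 = 55159.

55159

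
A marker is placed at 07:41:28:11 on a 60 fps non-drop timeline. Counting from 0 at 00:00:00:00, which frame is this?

frame 1661291

Total seconds to the label: (7 × 3600 + 41 × 60 + 28) = 27688.
Frame index = 27688 × 60 + 11 = 1661291.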